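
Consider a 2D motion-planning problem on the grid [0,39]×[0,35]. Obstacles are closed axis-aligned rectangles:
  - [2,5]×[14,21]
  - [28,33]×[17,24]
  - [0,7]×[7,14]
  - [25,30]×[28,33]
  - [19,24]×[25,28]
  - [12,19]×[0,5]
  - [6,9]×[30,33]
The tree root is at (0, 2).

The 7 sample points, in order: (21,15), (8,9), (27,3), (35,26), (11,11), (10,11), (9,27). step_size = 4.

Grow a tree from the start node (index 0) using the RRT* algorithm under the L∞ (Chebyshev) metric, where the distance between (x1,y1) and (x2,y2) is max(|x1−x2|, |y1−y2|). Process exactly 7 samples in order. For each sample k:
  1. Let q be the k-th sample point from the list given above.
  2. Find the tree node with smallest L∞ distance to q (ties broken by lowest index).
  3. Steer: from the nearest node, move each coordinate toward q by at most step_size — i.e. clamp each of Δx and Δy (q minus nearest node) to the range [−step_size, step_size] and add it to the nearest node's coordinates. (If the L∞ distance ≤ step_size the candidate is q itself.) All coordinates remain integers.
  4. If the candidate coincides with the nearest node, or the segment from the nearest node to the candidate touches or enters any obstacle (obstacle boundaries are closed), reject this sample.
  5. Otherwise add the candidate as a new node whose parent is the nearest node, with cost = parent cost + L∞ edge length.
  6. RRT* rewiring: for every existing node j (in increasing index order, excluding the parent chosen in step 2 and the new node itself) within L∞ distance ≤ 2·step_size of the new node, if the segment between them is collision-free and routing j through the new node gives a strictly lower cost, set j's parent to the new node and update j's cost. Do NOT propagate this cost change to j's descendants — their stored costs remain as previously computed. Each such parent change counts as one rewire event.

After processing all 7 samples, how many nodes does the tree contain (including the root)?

1. q=(21,15) nearest=0 d=21 new=(4,6) → add node 1 parent=0 cost=4
2. q=(8,9) nearest=1 d=4 new=(8,9) → blocked by [0,7]×[7,14], reject
3. q=(27,3) nearest=1 d=23 new=(8,3) → add node 2 parent=1 cost=8
4. q=(35,26) nearest=2 d=27 new=(12,7) → add node 3 parent=2 cost=12
5. q=(11,11) nearest=3 d=4 new=(11,11) → add node 4 parent=3 cost=16
6. q=(10,11) nearest=4 d=1 new=(10,11) → add node 5 parent=4 cost=17
7. q=(9,27) nearest=4 d=16 new=(9,15) → add node 6 parent=4 cost=20

Node count: 7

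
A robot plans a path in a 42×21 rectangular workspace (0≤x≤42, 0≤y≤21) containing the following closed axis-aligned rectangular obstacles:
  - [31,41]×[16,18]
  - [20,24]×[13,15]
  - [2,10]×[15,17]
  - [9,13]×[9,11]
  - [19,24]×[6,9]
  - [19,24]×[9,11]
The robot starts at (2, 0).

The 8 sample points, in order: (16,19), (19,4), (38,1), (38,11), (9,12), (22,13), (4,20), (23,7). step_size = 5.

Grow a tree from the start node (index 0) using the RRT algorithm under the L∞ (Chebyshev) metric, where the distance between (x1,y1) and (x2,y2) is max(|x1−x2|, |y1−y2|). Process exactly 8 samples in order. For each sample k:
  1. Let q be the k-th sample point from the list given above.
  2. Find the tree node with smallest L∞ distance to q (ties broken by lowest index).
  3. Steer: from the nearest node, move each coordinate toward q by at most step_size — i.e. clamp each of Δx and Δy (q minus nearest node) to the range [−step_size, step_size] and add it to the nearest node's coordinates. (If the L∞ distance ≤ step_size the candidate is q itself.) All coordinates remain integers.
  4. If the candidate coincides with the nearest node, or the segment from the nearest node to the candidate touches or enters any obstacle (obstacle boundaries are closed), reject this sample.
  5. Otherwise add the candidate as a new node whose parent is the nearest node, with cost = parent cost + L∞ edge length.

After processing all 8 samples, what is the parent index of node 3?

Parent of node 3: 2

1. q=(16,19) nearest=0 d=19 new=(7,5) → add node 1 parent=0 cost=5
2. q=(19,4) nearest=1 d=12 new=(12,4) → add node 2 parent=1 cost=10
3. q=(38,1) nearest=2 d=26 new=(17,1) → add node 3 parent=2 cost=15
4. q=(38,11) nearest=3 d=21 new=(22,6) → blocked by [19,24]×[6,9], reject
5. q=(9,12) nearest=1 d=7 new=(9,10) → blocked by [9,13]×[9,11], reject
6. q=(22,13) nearest=2 d=10 new=(17,9) → add node 4 parent=2 cost=15
7. q=(4,20) nearest=4 d=13 new=(12,14) → add node 5 parent=4 cost=20
8. q=(23,7) nearest=3 d=6 new=(22,6) → blocked by [19,24]×[6,9], reject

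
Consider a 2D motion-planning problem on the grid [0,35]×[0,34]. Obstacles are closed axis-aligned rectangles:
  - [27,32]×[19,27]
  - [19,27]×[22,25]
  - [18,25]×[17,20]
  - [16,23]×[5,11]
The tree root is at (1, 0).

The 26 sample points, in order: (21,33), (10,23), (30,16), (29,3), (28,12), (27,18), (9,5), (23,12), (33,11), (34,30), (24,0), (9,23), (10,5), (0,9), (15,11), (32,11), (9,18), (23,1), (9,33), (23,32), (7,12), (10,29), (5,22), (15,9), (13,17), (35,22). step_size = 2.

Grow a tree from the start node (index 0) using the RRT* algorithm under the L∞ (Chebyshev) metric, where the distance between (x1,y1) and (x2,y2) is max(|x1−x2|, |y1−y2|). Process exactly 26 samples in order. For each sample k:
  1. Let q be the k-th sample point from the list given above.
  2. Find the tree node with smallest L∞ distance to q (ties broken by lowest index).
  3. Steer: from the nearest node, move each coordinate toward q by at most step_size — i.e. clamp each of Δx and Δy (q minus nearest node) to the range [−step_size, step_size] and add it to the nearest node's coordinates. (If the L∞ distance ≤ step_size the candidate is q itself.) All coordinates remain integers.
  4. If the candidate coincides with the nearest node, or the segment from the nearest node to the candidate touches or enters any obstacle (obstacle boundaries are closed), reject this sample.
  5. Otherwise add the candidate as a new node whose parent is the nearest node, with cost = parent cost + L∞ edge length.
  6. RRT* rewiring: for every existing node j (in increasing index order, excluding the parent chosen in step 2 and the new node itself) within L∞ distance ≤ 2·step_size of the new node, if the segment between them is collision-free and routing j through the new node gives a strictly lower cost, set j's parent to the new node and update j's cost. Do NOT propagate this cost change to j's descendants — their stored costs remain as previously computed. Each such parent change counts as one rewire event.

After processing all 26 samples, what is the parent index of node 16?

1. q=(21,33) nearest=0 d=33 new=(3,2) → add node 1 parent=0 cost=2
2. q=(10,23) nearest=1 d=21 new=(5,4) → add node 2 parent=1 cost=4
3. q=(30,16) nearest=2 d=25 new=(7,6) → add node 3 parent=2 cost=6
4. q=(29,3) nearest=3 d=22 new=(9,4) → add node 4 parent=3 cost=8
5. q=(28,12) nearest=4 d=19 new=(11,6) → add node 5 parent=4 cost=10
6. q=(27,18) nearest=5 d=16 new=(13,8) → add node 6 parent=5 cost=12
7. q=(9,5) nearest=4 d=1 new=(9,5) → add node 7 parent=4 cost=9
8. q=(23,12) nearest=6 d=10 new=(15,10) → add node 8 parent=6 cost=14
9. q=(33,11) nearest=8 d=18 new=(17,11) → blocked by [16,23]×[5,11], reject
10. q=(34,30) nearest=8 d=20 new=(17,12) → blocked by [16,23]×[5,11], reject
11. q=(24,0) nearest=8 d=10 new=(17,8) → blocked by [16,23]×[5,11], reject
12. q=(9,23) nearest=8 d=13 new=(13,12) → add node 9 parent=8 cost=16
13. q=(10,5) nearest=4 d=1 new=(10,5) → add node 10 parent=4 cost=9
14. q=(0,9) nearest=2 d=5 new=(3,6) → add node 11 parent=2 cost=6
15. q=(15,11) nearest=8 d=1 new=(15,11) → add node 12 parent=8 cost=15
16. q=(32,11) nearest=8 d=17 new=(17,11) → blocked by [16,23]×[5,11], reject
17. q=(9,18) nearest=9 d=6 new=(11,14) → add node 13 parent=9 cost=18
18. q=(23,1) nearest=8 d=9 new=(17,8) → blocked by [16,23]×[5,11], reject
19. q=(9,33) nearest=13 d=19 new=(9,16) → add node 14 parent=13 cost=20
20. q=(23,32) nearest=14 d=16 new=(11,18) → add node 15 parent=14 cost=22
21. q=(7,12) nearest=13 d=4 new=(9,12) → add node 16 parent=13 cost=20
22. q=(10,29) nearest=15 d=11 new=(10,20) → add node 17 parent=15 cost=24
23. q=(5,22) nearest=17 d=5 new=(8,22) → add node 18 parent=17 cost=26
24. q=(15,9) nearest=8 d=1 new=(15,9) → add node 19 parent=8 cost=15
25. q=(13,17) nearest=15 d=2 new=(13,17) → add node 20 parent=15 cost=24
26. q=(35,22) nearest=8 d=20 new=(17,12) → blocked by [16,23]×[5,11], reject

Parent of node 16: 13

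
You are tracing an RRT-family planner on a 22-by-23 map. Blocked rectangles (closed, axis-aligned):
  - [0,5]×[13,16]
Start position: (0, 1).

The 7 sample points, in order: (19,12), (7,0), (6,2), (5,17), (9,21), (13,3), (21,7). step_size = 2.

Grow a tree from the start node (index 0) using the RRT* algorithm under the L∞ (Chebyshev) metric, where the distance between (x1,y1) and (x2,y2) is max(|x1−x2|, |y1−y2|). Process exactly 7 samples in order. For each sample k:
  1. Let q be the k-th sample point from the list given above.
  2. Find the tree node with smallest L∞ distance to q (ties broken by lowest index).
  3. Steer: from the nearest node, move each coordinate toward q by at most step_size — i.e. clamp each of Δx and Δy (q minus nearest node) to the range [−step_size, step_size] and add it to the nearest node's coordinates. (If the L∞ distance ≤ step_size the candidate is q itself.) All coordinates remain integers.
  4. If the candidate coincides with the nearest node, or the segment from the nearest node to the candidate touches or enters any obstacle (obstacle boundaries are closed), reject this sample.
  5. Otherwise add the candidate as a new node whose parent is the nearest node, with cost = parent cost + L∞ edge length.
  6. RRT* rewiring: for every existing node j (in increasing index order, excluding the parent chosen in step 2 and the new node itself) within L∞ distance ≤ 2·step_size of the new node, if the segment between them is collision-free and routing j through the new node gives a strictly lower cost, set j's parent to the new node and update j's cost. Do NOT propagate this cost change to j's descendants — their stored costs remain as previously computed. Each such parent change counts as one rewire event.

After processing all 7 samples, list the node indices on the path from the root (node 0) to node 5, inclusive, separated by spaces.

1. q=(19,12) nearest=0 d=19 new=(2,3) → add node 1 parent=0 cost=2
2. q=(7,0) nearest=1 d=5 new=(4,1) → add node 2 parent=1 cost=4
3. q=(6,2) nearest=2 d=2 new=(6,2) → add node 3 parent=2 cost=6
4. q=(5,17) nearest=1 d=14 new=(4,5) → add node 4 parent=1 cost=4
5. q=(9,21) nearest=4 d=16 new=(6,7) → add node 5 parent=4 cost=6
6. q=(13,3) nearest=3 d=7 new=(8,3) → add node 6 parent=3 cost=8
7. q=(21,7) nearest=6 d=13 new=(10,5) → add node 7 parent=6 cost=10

Path: 0 1 4 5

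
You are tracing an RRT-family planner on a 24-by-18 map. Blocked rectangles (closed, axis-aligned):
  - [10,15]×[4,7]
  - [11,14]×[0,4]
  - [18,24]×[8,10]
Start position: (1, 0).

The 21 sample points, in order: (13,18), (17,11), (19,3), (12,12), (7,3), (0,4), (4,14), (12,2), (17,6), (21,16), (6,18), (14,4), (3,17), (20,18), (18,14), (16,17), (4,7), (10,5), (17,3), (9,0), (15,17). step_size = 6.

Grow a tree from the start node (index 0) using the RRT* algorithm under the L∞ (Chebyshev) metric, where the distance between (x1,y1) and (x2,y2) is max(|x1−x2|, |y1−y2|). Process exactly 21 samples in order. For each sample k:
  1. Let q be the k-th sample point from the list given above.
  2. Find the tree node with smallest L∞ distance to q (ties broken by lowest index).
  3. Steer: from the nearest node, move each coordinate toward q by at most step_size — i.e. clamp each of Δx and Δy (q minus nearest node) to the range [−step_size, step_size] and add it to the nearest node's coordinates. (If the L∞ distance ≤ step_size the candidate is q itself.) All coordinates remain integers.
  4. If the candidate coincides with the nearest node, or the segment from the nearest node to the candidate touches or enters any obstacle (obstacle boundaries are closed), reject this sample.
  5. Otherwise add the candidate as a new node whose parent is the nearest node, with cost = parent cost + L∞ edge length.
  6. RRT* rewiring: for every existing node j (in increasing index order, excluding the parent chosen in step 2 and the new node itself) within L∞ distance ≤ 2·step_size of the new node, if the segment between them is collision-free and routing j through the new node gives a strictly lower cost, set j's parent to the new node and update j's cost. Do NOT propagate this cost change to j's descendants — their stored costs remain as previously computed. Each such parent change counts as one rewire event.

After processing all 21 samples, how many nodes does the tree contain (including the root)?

1. q=(13,18) nearest=0 d=18 new=(7,6) → add node 1 parent=0 cost=6
2. q=(17,11) nearest=1 d=10 new=(13,11) → add node 2 parent=1 cost=12
3. q=(19,3) nearest=2 d=8 new=(19,5) → add node 3 parent=2 cost=18
4. q=(12,12) nearest=2 d=1 new=(12,12) → add node 4 parent=2 cost=13
5. q=(7,3) nearest=1 d=3 new=(7,3) → add node 5 parent=1 cost=9
6. q=(0,4) nearest=0 d=4 new=(0,4) → add node 6 parent=0 cost=4
7. q=(4,14) nearest=1 d=8 new=(4,12) → add node 7 parent=1 cost=12
8. q=(12,2) nearest=1 d=5 new=(12,2) → blocked by [11,14]×[0,4], reject
9. q=(17,6) nearest=3 d=2 new=(17,6) → add node 8 parent=3 cost=20
10. q=(21,16) nearest=2 d=8 new=(19,16) → add node 9 parent=2 cost=18
11. q=(6,18) nearest=4 d=6 new=(6,18) → add node 10 parent=4 cost=19
12. q=(14,4) nearest=8 d=3 new=(14,4) → blocked by [10,15]×[4,7], reject
13. q=(3,17) nearest=10 d=3 new=(3,17) → add node 11 parent=10 cost=22
14. q=(20,18) nearest=9 d=2 new=(20,18) → add node 12 parent=9 cost=20
15. q=(18,14) nearest=9 d=2 new=(18,14) → add node 13 parent=9 cost=20
16. q=(16,17) nearest=9 d=3 new=(16,17) → add node 14 parent=9 cost=21
17. q=(4,7) nearest=1 d=3 new=(4,7) → add node 15 parent=1 cost=9; rewire 11→15 (19<22)
18. q=(10,5) nearest=1 d=3 new=(10,5) → blocked by [10,15]×[4,7], reject
19. q=(17,3) nearest=3 d=2 new=(17,3) → add node 16 parent=3 cost=20
20. q=(9,0) nearest=5 d=3 new=(9,0) → add node 17 parent=5 cost=12
21. q=(15,17) nearest=14 d=1 new=(15,17) → add node 18 parent=14 cost=22

Node count: 19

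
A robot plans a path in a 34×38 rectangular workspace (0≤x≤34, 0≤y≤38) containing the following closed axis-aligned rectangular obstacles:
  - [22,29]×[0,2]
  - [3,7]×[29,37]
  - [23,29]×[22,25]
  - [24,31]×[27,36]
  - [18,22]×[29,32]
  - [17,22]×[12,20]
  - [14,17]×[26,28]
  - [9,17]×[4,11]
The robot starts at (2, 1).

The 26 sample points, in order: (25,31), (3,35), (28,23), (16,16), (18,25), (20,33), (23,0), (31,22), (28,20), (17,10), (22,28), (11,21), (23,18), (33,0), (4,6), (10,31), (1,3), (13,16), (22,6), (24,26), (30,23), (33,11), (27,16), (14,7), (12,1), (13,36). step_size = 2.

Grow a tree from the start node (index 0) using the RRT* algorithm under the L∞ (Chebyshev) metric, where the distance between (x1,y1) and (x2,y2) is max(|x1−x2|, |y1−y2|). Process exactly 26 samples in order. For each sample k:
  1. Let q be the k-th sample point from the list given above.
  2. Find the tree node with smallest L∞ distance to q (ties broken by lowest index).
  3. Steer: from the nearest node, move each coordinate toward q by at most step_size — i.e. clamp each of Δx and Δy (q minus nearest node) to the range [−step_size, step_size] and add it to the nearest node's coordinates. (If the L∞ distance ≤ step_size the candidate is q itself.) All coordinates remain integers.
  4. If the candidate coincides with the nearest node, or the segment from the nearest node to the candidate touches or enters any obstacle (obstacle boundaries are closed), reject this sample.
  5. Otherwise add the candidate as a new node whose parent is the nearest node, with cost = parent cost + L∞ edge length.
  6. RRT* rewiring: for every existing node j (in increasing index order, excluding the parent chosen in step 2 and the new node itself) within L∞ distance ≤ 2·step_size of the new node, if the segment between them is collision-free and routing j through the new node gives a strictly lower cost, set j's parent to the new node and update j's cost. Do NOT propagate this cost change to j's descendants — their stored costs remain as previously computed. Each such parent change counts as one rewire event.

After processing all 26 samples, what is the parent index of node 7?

Parent of node 7: 3

1. q=(25,31) nearest=0 d=30 new=(4,3) → add node 1 parent=0 cost=2
2. q=(3,35) nearest=1 d=32 new=(3,5) → add node 2 parent=1 cost=4
3. q=(28,23) nearest=1 d=24 new=(6,5) → add node 3 parent=1 cost=4
4. q=(16,16) nearest=3 d=11 new=(8,7) → add node 4 parent=3 cost=6
5. q=(18,25) nearest=4 d=18 new=(10,9) → blocked by [9,17]×[4,11], reject
6. q=(20,33) nearest=4 d=26 new=(10,9) → blocked by [9,17]×[4,11], reject
7. q=(23,0) nearest=4 d=15 new=(10,5) → blocked by [9,17]×[4,11], reject
8. q=(31,22) nearest=4 d=23 new=(10,9) → blocked by [9,17]×[4,11], reject
9. q=(28,20) nearest=4 d=20 new=(10,9) → blocked by [9,17]×[4,11], reject
10. q=(17,10) nearest=4 d=9 new=(10,9) → blocked by [9,17]×[4,11], reject
11. q=(22,28) nearest=4 d=21 new=(10,9) → blocked by [9,17]×[4,11], reject
12. q=(11,21) nearest=4 d=14 new=(10,9) → blocked by [9,17]×[4,11], reject
13. q=(23,18) nearest=4 d=15 new=(10,9) → blocked by [9,17]×[4,11], reject
14. q=(33,0) nearest=4 d=25 new=(10,5) → blocked by [9,17]×[4,11], reject
15. q=(4,6) nearest=2 d=1 new=(4,6) → add node 5 parent=2 cost=5
16. q=(10,31) nearest=4 d=24 new=(10,9) → blocked by [9,17]×[4,11], reject
17. q=(1,3) nearest=0 d=2 new=(1,3) → add node 6 parent=0 cost=2
18. q=(13,16) nearest=4 d=9 new=(10,9) → blocked by [9,17]×[4,11], reject
19. q=(22,6) nearest=4 d=14 new=(10,6) → blocked by [9,17]×[4,11], reject
20. q=(24,26) nearest=4 d=19 new=(10,9) → blocked by [9,17]×[4,11], reject
21. q=(30,23) nearest=4 d=22 new=(10,9) → blocked by [9,17]×[4,11], reject
22. q=(33,11) nearest=4 d=25 new=(10,9) → blocked by [9,17]×[4,11], reject
23. q=(27,16) nearest=4 d=19 new=(10,9) → blocked by [9,17]×[4,11], reject
24. q=(14,7) nearest=4 d=6 new=(10,7) → blocked by [9,17]×[4,11], reject
25. q=(12,1) nearest=3 d=6 new=(8,3) → add node 7 parent=3 cost=6
26. q=(13,36) nearest=4 d=29 new=(10,9) → blocked by [9,17]×[4,11], reject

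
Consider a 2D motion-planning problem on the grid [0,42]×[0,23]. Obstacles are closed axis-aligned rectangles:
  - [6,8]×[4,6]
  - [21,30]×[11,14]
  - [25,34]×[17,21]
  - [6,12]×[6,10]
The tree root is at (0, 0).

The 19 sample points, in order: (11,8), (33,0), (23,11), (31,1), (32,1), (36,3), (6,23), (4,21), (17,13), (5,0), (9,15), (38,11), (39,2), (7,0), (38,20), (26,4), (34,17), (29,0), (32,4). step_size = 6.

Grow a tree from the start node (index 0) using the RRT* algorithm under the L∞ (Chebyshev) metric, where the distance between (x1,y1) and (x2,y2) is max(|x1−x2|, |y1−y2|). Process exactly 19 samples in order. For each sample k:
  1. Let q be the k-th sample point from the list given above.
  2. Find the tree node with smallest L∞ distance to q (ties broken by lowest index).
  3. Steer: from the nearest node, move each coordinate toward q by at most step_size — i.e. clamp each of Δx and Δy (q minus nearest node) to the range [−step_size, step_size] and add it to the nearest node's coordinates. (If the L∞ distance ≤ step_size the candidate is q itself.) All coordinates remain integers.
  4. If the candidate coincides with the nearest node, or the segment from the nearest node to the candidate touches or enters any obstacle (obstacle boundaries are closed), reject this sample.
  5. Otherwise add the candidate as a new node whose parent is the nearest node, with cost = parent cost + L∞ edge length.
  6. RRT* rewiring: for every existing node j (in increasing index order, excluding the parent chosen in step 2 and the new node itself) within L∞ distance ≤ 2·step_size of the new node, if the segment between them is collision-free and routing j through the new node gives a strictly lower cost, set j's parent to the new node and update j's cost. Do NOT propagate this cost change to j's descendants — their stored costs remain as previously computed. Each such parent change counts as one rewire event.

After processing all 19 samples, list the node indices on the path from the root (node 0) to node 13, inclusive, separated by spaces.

Path: 0 1 2 3 4 10 13

1. q=(11,8) nearest=0 d=11 new=(6,6) → blocked by [6,8]×[4,6], reject
2. q=(33,0) nearest=0 d=33 new=(6,0) → add node 1 parent=0 cost=6
3. q=(23,11) nearest=1 d=17 new=(12,6) → blocked by [6,12]×[6,10], reject
4. q=(31,1) nearest=1 d=25 new=(12,1) → add node 2 parent=1 cost=12
5. q=(32,1) nearest=2 d=20 new=(18,1) → add node 3 parent=2 cost=18
6. q=(36,3) nearest=3 d=18 new=(24,3) → add node 4 parent=3 cost=24
7. q=(6,23) nearest=4 d=20 new=(18,9) → add node 5 parent=4 cost=30
8. q=(4,21) nearest=5 d=14 new=(12,15) → add node 6 parent=5 cost=36
9. q=(17,13) nearest=5 d=4 new=(17,13) → add node 7 parent=5 cost=34
10. q=(5,0) nearest=1 d=1 new=(5,0) → add node 8 parent=1 cost=7
11. q=(9,15) nearest=6 d=3 new=(9,15) → add node 9 parent=6 cost=39
12. q=(38,11) nearest=4 d=14 new=(30,9) → add node 10 parent=4 cost=30
13. q=(39,2) nearest=10 d=9 new=(36,3) → add node 11 parent=10 cost=36
14. q=(7,0) nearest=1 d=1 new=(7,0) → add node 12 parent=1 cost=7; rewire 5→12 (18<30)
15. q=(38,20) nearest=10 d=11 new=(36,15) → add node 13 parent=10 cost=36
16. q=(26,4) nearest=4 d=2 new=(26,4) → add node 14 parent=4 cost=26
17. q=(34,17) nearest=13 d=2 new=(34,17) → blocked by [25,34]×[17,21], reject
18. q=(29,0) nearest=14 d=4 new=(29,0) → add node 15 parent=14 cost=30
19. q=(32,4) nearest=11 d=4 new=(32,4) → add node 16 parent=11 cost=40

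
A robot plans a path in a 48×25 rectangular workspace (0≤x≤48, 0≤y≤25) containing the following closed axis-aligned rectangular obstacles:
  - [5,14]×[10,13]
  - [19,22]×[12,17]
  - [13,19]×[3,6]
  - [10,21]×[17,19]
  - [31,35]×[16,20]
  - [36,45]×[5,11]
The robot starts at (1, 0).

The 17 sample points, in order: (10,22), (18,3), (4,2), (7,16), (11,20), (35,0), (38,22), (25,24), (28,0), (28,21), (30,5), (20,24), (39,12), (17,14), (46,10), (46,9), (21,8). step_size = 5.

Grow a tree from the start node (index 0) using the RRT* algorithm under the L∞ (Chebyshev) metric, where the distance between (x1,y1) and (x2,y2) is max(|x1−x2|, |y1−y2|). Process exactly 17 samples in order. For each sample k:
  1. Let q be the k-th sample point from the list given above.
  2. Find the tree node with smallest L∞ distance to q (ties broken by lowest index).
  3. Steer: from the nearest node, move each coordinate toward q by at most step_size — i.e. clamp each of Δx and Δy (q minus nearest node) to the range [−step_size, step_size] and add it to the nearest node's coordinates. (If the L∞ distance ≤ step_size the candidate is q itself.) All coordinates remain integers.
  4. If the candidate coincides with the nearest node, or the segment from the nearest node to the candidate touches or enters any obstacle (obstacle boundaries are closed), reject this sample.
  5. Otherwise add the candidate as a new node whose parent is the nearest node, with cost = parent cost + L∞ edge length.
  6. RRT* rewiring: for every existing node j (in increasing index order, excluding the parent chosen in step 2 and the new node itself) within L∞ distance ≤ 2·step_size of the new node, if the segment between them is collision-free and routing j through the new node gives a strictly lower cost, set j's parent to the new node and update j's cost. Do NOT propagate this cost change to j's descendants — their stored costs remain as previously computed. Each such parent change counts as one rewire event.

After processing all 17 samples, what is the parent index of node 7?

1. q=(10,22) nearest=0 d=22 new=(6,5) → add node 1 parent=0 cost=5
2. q=(18,3) nearest=1 d=12 new=(11,3) → add node 2 parent=1 cost=10
3. q=(4,2) nearest=0 d=3 new=(4,2) → add node 3 parent=0 cost=3
4. q=(7,16) nearest=1 d=11 new=(7,10) → blocked by [5,14]×[10,13], reject
5. q=(11,20) nearest=1 d=15 new=(11,10) → blocked by [5,14]×[10,13], reject
6. q=(35,0) nearest=2 d=24 new=(16,0) → add node 4 parent=2 cost=15
7. q=(38,22) nearest=4 d=22 new=(21,5) → blocked by [13,19]×[3,6], reject
8. q=(25,24) nearest=1 d=19 new=(11,10) → blocked by [5,14]×[10,13], reject
9. q=(28,0) nearest=4 d=12 new=(21,0) → add node 5 parent=4 cost=20
10. q=(28,21) nearest=2 d=18 new=(16,8) → blocked by [13,19]×[3,6], reject
11. q=(30,5) nearest=5 d=9 new=(26,5) → add node 6 parent=5 cost=25
12. q=(20,24) nearest=1 d=19 new=(11,10) → blocked by [5,14]×[10,13], reject
13. q=(39,12) nearest=6 d=13 new=(31,10) → add node 7 parent=6 cost=30
14. q=(17,14) nearest=6 d=9 new=(21,10) → add node 8 parent=6 cost=30
15. q=(46,10) nearest=7 d=15 new=(36,10) → blocked by [36,45]×[5,11], reject
16. q=(46,9) nearest=7 d=15 new=(36,9) → blocked by [36,45]×[5,11], reject
17. q=(21,8) nearest=8 d=2 new=(21,8) → add node 9 parent=8 cost=32

Parent of node 7: 6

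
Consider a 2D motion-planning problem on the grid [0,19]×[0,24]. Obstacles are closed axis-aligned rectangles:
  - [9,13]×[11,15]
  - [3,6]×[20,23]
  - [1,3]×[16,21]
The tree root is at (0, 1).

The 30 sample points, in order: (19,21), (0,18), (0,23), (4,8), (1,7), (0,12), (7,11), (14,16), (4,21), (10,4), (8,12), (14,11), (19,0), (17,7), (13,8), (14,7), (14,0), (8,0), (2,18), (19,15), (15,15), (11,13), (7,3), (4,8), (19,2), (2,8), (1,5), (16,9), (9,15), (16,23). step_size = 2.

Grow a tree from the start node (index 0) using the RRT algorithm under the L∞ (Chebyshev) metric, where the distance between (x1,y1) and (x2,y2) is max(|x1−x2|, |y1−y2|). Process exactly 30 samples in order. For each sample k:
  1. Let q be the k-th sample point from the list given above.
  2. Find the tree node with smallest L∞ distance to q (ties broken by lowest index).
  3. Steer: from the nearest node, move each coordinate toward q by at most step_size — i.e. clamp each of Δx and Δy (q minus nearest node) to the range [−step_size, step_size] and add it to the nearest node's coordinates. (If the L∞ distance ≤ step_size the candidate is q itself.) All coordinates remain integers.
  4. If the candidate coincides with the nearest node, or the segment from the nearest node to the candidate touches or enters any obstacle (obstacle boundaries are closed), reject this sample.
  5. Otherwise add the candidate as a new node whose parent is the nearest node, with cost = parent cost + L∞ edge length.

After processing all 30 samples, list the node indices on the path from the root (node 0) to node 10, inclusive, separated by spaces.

1. q=(19,21) nearest=0 d=20 new=(2,3) → add node 1 parent=0 cost=2
2. q=(0,18) nearest=1 d=15 new=(0,5) → add node 2 parent=1 cost=4
3. q=(0,23) nearest=2 d=18 new=(0,7) → add node 3 parent=2 cost=6
4. q=(4,8) nearest=2 d=4 new=(2,7) → add node 4 parent=2 cost=6
5. q=(1,7) nearest=3 d=1 new=(1,7) → add node 5 parent=3 cost=7
6. q=(0,12) nearest=3 d=5 new=(0,9) → add node 6 parent=3 cost=8
7. q=(7,11) nearest=4 d=5 new=(4,9) → add node 7 parent=4 cost=8
8. q=(14,16) nearest=7 d=10 new=(6,11) → add node 8 parent=7 cost=10
9. q=(4,21) nearest=8 d=10 new=(4,13) → add node 9 parent=8 cost=12
10. q=(10,4) nearest=7 d=6 new=(6,7) → add node 10 parent=7 cost=10
11. q=(8,12) nearest=8 d=2 new=(8,12) → add node 11 parent=8 cost=12
12. q=(14,11) nearest=11 d=6 new=(10,11) → blocked by [9,13]×[11,15], reject
13. q=(19,0) nearest=11 d=12 new=(10,10) → blocked by [9,13]×[11,15], reject
14. q=(17,7) nearest=11 d=9 new=(10,10) → blocked by [9,13]×[11,15], reject
15. q=(13,8) nearest=11 d=5 new=(10,10) → blocked by [9,13]×[11,15], reject
16. q=(14,7) nearest=11 d=6 new=(10,10) → blocked by [9,13]×[11,15], reject
17. q=(14,0) nearest=10 d=8 new=(8,5) → add node 12 parent=10 cost=12
18. q=(8,0) nearest=12 d=5 new=(8,3) → add node 13 parent=12 cost=14
19. q=(2,18) nearest=9 d=5 new=(2,15) → add node 14 parent=9 cost=14
20. q=(19,15) nearest=11 d=11 new=(10,14) → blocked by [9,13]×[11,15], reject
21. q=(15,15) nearest=11 d=7 new=(10,14) → blocked by [9,13]×[11,15], reject
22. q=(11,13) nearest=11 d=3 new=(10,13) → blocked by [9,13]×[11,15], reject
23. q=(7,3) nearest=13 d=1 new=(7,3) → add node 15 parent=13 cost=15
24. q=(4,8) nearest=7 d=1 new=(4,8) → add node 16 parent=7 cost=9
25. q=(19,2) nearest=11 d=11 new=(10,10) → blocked by [9,13]×[11,15], reject
26. q=(2,8) nearest=4 d=1 new=(2,8) → add node 17 parent=4 cost=7
27. q=(1,5) nearest=2 d=1 new=(1,5) → add node 18 parent=2 cost=5
28. q=(16,9) nearest=11 d=8 new=(10,10) → blocked by [9,13]×[11,15], reject
29. q=(9,15) nearest=11 d=3 new=(9,14) → blocked by [9,13]×[11,15], reject
30. q=(16,23) nearest=11 d=11 new=(10,14) → blocked by [9,13]×[11,15], reject

Path: 0 1 2 4 7 10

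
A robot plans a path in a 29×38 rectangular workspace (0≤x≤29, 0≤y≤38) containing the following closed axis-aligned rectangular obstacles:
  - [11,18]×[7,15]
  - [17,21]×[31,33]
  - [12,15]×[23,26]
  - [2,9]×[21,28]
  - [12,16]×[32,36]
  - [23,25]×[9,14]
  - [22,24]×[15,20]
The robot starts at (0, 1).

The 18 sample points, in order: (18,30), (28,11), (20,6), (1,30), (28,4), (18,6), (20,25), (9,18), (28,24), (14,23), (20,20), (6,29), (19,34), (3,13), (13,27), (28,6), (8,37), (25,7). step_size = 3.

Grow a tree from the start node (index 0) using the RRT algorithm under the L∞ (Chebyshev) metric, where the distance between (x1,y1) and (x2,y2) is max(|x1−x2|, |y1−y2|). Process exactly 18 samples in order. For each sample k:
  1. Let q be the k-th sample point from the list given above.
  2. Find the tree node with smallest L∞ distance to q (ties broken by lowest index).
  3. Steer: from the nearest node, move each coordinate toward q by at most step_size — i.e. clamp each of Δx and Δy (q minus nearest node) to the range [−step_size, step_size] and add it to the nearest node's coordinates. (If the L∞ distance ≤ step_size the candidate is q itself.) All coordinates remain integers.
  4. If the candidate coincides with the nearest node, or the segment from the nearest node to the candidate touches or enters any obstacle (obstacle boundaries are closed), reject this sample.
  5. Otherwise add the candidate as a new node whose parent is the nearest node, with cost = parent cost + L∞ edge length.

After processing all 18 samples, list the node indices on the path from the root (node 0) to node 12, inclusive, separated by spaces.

Path: 0 1 2 4 12

1. q=(18,30) nearest=0 d=29 new=(3,4) → add node 1 parent=0 cost=3
2. q=(28,11) nearest=1 d=25 new=(6,7) → add node 2 parent=1 cost=6
3. q=(20,6) nearest=2 d=14 new=(9,6) → add node 3 parent=2 cost=9
4. q=(1,30) nearest=2 d=23 new=(3,10) → add node 4 parent=2 cost=9
5. q=(28,4) nearest=3 d=19 new=(12,4) → add node 5 parent=3 cost=12
6. q=(18,6) nearest=5 d=6 new=(15,6) → add node 6 parent=5 cost=15
7. q=(20,25) nearest=4 d=17 new=(6,13) → add node 7 parent=4 cost=12
8. q=(9,18) nearest=7 d=5 new=(9,16) → add node 8 parent=7 cost=15
9. q=(28,24) nearest=6 d=18 new=(18,9) → blocked by [11,18]×[7,15], reject
10. q=(14,23) nearest=8 d=7 new=(12,19) → add node 9 parent=8 cost=18
11. q=(20,20) nearest=9 d=8 new=(15,20) → add node 10 parent=9 cost=21
12. q=(6,29) nearest=10 d=9 new=(12,23) → blocked by [12,15]×[23,26], reject
13. q=(19,34) nearest=10 d=14 new=(18,23) → add node 11 parent=10 cost=24
14. q=(3,13) nearest=4 d=3 new=(3,13) → add node 12 parent=4 cost=12
15. q=(13,27) nearest=11 d=5 new=(15,26) → blocked by [12,15]×[23,26], reject
16. q=(28,6) nearest=6 d=13 new=(18,6) → add node 13 parent=6 cost=18
17. q=(8,37) nearest=11 d=14 new=(15,26) → blocked by [12,15]×[23,26], reject
18. q=(25,7) nearest=13 d=7 new=(21,7) → add node 14 parent=13 cost=21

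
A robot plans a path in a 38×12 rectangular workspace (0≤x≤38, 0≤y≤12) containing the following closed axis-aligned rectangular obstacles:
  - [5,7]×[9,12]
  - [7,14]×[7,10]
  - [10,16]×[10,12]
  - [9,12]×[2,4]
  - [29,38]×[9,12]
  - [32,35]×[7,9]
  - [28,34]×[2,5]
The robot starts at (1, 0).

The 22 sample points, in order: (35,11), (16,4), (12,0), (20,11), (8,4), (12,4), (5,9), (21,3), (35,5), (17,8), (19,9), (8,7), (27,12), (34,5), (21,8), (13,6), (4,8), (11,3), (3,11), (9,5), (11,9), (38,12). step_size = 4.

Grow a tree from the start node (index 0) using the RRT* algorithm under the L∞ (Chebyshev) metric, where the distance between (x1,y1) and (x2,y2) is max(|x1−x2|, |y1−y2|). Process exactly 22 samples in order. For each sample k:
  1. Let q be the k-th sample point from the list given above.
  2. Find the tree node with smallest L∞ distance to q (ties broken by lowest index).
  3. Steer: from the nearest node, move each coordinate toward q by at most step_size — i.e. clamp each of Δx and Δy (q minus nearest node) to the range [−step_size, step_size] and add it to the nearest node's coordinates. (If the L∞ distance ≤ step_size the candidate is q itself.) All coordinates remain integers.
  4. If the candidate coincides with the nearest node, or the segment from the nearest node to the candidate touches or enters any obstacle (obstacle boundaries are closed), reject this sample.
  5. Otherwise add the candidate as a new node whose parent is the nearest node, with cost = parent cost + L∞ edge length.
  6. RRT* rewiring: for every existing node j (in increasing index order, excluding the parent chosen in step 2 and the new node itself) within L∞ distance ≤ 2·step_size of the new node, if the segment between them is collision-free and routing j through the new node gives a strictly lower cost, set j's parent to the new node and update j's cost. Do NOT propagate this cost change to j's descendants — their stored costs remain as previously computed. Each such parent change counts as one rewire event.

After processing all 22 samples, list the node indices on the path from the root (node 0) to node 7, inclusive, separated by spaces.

1. q=(35,11) nearest=0 d=34 new=(5,4) → add node 1 parent=0 cost=4
2. q=(16,4) nearest=1 d=11 new=(9,4) → blocked by [9,12]×[2,4], reject
3. q=(12,0) nearest=1 d=7 new=(9,0) → add node 2 parent=1 cost=8
4. q=(20,11) nearest=2 d=11 new=(13,4) → blocked by [9,12]×[2,4], reject
5. q=(8,4) nearest=1 d=3 new=(8,4) → add node 3 parent=1 cost=7
6. q=(12,4) nearest=2 d=4 new=(12,4) → blocked by [9,12]×[2,4], reject
7. q=(5,9) nearest=1 d=5 new=(5,8) → add node 4 parent=1 cost=8
8. q=(21,3) nearest=2 d=12 new=(13,3) → blocked by [9,12]×[2,4], reject
9. q=(35,5) nearest=2 d=26 new=(13,4) → blocked by [9,12]×[2,4], reject
10. q=(17,8) nearest=2 d=8 new=(13,4) → blocked by [9,12]×[2,4], reject
11. q=(19,9) nearest=2 d=10 new=(13,4) → blocked by [9,12]×[2,4], reject
12. q=(8,7) nearest=1 d=3 new=(8,7) → blocked by [7,14]×[7,10], reject
13. q=(27,12) nearest=2 d=18 new=(13,4) → blocked by [9,12]×[2,4], reject
14. q=(34,5) nearest=2 d=25 new=(13,4) → blocked by [9,12]×[2,4], reject
15. q=(21,8) nearest=2 d=12 new=(13,4) → blocked by [9,12]×[2,4], reject
16. q=(13,6) nearest=3 d=5 new=(12,6) → add node 5 parent=3 cost=11
17. q=(4,8) nearest=4 d=1 new=(4,8) → add node 6 parent=4 cost=9
18. q=(11,3) nearest=2 d=3 new=(11,3) → blocked by [9,12]×[2,4], reject
19. q=(3,11) nearest=4 d=3 new=(3,11) → add node 7 parent=4 cost=11
20. q=(9,5) nearest=3 d=1 new=(9,5) → add node 8 parent=3 cost=8
21. q=(11,9) nearest=5 d=3 new=(11,9) → blocked by [7,14]×[7,10], reject
22. q=(38,12) nearest=5 d=26 new=(16,10) → blocked by [7,14]×[7,10], reject

Path: 0 1 4 7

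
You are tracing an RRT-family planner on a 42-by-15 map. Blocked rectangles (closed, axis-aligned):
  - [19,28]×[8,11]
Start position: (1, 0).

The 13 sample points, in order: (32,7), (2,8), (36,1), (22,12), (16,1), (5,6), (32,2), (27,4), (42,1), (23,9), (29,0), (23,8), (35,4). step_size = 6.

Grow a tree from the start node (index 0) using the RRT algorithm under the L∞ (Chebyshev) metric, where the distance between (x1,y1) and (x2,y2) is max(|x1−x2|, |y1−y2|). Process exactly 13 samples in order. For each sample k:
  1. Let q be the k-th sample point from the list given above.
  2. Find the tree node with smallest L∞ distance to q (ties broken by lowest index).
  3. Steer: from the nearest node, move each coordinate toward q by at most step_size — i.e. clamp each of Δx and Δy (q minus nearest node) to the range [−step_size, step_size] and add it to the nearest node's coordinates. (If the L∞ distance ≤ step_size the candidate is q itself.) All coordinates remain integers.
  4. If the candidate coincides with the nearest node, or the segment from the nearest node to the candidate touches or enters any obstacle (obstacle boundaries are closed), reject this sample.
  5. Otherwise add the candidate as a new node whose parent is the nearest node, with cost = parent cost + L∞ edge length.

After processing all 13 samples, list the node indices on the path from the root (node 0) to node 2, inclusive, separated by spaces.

Path: 0 1 2

1. q=(32,7) nearest=0 d=31 new=(7,6) → add node 1 parent=0 cost=6
2. q=(2,8) nearest=1 d=5 new=(2,8) → add node 2 parent=1 cost=11
3. q=(36,1) nearest=1 d=29 new=(13,1) → add node 3 parent=1 cost=12
4. q=(22,12) nearest=3 d=11 new=(19,7) → add node 4 parent=3 cost=18
5. q=(16,1) nearest=3 d=3 new=(16,1) → add node 5 parent=3 cost=15
6. q=(5,6) nearest=1 d=2 new=(5,6) → add node 6 parent=1 cost=8
7. q=(32,2) nearest=4 d=13 new=(25,2) → add node 7 parent=4 cost=24
8. q=(27,4) nearest=7 d=2 new=(27,4) → add node 8 parent=7 cost=26
9. q=(42,1) nearest=8 d=15 new=(33,1) → add node 9 parent=8 cost=32
10. q=(23,9) nearest=4 d=4 new=(23,9) → blocked by [19,28]×[8,11], reject
11. q=(29,0) nearest=7 d=4 new=(29,0) → add node 10 parent=7 cost=28
12. q=(23,8) nearest=4 d=4 new=(23,8) → blocked by [19,28]×[8,11], reject
13. q=(35,4) nearest=9 d=3 new=(35,4) → add node 11 parent=9 cost=35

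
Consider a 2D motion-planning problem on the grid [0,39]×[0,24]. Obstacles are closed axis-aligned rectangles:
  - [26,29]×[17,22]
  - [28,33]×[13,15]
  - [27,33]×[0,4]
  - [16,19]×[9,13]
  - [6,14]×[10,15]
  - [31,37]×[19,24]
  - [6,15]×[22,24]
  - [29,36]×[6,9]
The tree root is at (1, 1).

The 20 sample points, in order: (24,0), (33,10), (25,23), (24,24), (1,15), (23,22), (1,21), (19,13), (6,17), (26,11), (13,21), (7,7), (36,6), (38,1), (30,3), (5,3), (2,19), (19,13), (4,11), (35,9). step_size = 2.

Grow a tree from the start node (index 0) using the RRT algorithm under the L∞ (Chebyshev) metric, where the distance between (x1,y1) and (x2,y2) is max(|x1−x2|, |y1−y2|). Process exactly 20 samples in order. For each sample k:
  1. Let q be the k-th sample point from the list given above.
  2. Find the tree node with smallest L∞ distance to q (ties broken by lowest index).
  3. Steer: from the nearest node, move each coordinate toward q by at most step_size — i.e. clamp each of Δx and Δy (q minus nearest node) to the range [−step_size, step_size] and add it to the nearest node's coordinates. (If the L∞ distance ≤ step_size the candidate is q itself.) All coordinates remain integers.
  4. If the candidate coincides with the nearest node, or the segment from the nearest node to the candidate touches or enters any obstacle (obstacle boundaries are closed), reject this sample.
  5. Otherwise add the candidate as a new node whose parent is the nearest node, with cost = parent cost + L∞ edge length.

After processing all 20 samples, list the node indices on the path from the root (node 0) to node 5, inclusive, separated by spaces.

1. q=(24,0) nearest=0 d=23 new=(3,0) → add node 1 parent=0 cost=2
2. q=(33,10) nearest=1 d=30 new=(5,2) → add node 2 parent=1 cost=4
3. q=(25,23) nearest=2 d=21 new=(7,4) → add node 3 parent=2 cost=6
4. q=(24,24) nearest=3 d=20 new=(9,6) → add node 4 parent=3 cost=8
5. q=(1,15) nearest=4 d=9 new=(7,8) → add node 5 parent=4 cost=10
6. q=(23,22) nearest=4 d=16 new=(11,8) → add node 6 parent=4 cost=10
7. q=(1,21) nearest=5 d=13 new=(5,10) → add node 7 parent=5 cost=12
8. q=(19,13) nearest=6 d=8 new=(13,10) → blocked by [6,14]×[10,15], reject
9. q=(6,17) nearest=7 d=7 new=(6,12) → blocked by [6,14]×[10,15], reject
10. q=(26,11) nearest=6 d=15 new=(13,10) → blocked by [6,14]×[10,15], reject
11. q=(13,21) nearest=7 d=11 new=(7,12) → blocked by [6,14]×[10,15], reject
12. q=(7,7) nearest=5 d=1 new=(7,7) → add node 8 parent=5 cost=11
13. q=(36,6) nearest=6 d=25 new=(13,6) → add node 9 parent=6 cost=12
14. q=(38,1) nearest=9 d=25 new=(15,4) → add node 10 parent=9 cost=14
15. q=(30,3) nearest=10 d=15 new=(17,3) → add node 11 parent=10 cost=16
16. q=(5,3) nearest=2 d=1 new=(5,3) → add node 12 parent=2 cost=5
17. q=(2,19) nearest=7 d=9 new=(3,12) → add node 13 parent=7 cost=14
18. q=(19,13) nearest=9 d=7 new=(15,8) → add node 14 parent=9 cost=14
19. q=(4,11) nearest=7 d=1 new=(4,11) → add node 15 parent=7 cost=13
20. q=(35,9) nearest=11 d=18 new=(19,5) → add node 16 parent=11 cost=18

Path: 0 1 2 3 4 5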